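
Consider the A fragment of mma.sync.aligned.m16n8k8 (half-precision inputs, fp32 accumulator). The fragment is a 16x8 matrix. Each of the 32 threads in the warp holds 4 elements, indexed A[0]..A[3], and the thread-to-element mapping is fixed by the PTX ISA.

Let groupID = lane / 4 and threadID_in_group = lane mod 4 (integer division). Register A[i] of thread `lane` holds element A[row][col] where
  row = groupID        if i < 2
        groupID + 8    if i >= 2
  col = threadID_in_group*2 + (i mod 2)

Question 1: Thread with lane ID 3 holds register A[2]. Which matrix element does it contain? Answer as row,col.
8,6

lane 3->3/4=0, 3 mod 4=3
i=2  r:0+8->8  c:2·3+0->6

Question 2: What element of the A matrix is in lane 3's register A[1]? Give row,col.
0,7

L=3=>grp=3>>2=0, tig=3&3=3
[1]=>row 0+0=0  col 3·2+1=7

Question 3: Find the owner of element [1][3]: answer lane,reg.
5,1

r:1=>grp=1,rB=0  c:3=>tig=1,lo=1
L=1*4+1=5  i=0*2+1=1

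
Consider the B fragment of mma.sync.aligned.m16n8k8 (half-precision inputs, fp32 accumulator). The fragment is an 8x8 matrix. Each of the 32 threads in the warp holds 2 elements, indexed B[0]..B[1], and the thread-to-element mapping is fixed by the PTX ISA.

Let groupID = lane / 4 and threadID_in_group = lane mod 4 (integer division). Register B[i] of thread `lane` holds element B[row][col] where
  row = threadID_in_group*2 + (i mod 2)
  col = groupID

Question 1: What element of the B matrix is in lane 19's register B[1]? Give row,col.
7,4

lane 19: G=4 (19/4), T=3 (19%4)
i=1: r=3*2+1=7, c=G=4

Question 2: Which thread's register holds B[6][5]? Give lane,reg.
23,0

c=5→G=5  r=6→T=3,p=0
L=5*4+3=23  i=0=0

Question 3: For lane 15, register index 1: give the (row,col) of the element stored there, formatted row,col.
7,3

lane 15: gr=3 (15/4), th=3 (15%4)
i=1: r=3*2+1=7, c=gr=3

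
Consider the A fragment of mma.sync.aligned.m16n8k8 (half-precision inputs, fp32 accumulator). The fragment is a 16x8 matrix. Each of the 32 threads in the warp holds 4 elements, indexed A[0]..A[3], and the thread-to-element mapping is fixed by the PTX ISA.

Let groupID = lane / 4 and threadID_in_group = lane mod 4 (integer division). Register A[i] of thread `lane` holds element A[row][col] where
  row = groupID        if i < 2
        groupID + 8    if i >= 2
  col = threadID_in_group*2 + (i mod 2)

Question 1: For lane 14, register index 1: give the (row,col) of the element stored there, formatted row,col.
lane 14: grp=3 (14/4), tig=2 (14%4)
i=1: r=3+0=3, c=2*2+1=5

3,5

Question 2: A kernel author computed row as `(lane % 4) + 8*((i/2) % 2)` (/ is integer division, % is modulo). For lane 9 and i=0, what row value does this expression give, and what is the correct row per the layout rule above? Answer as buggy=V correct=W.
`(lane % 4) + 8*((i/2) % 2)`[9,0]=>1
lane 9=>9/4=2, 9 mod 4=1
i=0  r:2+0=>2  c:2·1+0=>2
row: 1 vs 2

buggy=1 correct=2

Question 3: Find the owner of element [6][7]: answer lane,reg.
27,1

r:6=>grp=6,rB=0  c:7=>tig=3,lo=1
L=6*4+3=27  i=0*2+1=1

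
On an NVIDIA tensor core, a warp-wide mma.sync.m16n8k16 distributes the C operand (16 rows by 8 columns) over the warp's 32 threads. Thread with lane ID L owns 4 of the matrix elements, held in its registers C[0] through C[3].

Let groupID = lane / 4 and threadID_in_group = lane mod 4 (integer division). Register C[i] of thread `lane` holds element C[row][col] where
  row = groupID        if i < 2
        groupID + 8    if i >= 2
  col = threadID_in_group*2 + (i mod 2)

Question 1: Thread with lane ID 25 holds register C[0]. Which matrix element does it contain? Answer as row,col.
6,2

lane 25→25/4=6, 25 mod 4=1
i=0  r:6+0→6  c:2·1+0→2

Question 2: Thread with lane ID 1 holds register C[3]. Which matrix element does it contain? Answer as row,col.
8,3

L=1→G=1>>2=0, T=1&3=1
[3]→row 0+8=8  col 1·2+1=3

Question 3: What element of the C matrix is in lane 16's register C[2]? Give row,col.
12,0

L=16->gid=16>>2=4, tid=16&3=0
[2]->row 4+8=12  col 0·2+0=0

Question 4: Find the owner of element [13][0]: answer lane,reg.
r:13=>grp=5,rB=1  c:0=>tig=0,lo=0
L=5*4+0=20  i=1*2+0=2

20,2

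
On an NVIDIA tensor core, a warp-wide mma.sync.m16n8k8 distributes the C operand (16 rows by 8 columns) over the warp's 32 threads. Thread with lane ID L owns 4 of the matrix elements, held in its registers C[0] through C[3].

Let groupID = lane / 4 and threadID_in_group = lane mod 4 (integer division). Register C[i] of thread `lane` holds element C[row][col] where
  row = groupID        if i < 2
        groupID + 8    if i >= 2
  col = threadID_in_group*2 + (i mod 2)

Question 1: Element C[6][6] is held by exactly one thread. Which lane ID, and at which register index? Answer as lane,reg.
r:6=>grp=6,rB=0  c:6=>tig=3,lo=0
L=6*4+3=27  i=0*2+0=0

27,0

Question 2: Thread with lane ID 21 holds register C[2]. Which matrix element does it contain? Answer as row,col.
21: g=5,t=1
[2] (5+8,1*2+0) = (13,2)

13,2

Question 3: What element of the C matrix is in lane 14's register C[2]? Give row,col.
14: gid=3,tid=2
[2] (3+8,2*2+0) = (11,4)

11,4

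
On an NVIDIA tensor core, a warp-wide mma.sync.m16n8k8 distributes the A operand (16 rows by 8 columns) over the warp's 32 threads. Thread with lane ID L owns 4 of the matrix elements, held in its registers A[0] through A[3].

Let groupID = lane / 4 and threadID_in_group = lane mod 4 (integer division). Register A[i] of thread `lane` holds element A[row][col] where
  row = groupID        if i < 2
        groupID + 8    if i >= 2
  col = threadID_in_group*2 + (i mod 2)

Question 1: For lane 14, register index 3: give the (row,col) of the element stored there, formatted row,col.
lane 14: G=3 (14/4), T=2 (14%4)
i=3: r=3+8=11, c=2*2+1=5

11,5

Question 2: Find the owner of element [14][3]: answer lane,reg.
r:14=>grp=6,rB=1  c:3=>tig=1,lo=1
L=6*4+1=25  i=1*2+1=3

25,3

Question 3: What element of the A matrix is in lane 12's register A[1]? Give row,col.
3,1

12: G=3,T=0
[1] (3+0,0*2+1) = (3,1)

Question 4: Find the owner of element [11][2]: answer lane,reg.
r:11=>grp=3,rB=1  c:2=>tig=1,lo=0
L=3*4+1=13  i=1*2+0=2

13,2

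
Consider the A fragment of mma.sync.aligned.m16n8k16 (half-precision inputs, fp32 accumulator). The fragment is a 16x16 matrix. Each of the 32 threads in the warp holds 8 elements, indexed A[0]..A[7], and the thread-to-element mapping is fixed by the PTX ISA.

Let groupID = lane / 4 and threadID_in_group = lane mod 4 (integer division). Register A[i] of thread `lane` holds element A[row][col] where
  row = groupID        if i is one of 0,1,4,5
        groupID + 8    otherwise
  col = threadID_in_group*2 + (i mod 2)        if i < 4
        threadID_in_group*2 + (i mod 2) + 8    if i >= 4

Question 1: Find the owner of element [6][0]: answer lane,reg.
r=6->g=6,rb=0  c=0->cb=0,t=0,b0=0
L=6*4+0=24  i=0*4+0*2+0=0

24,0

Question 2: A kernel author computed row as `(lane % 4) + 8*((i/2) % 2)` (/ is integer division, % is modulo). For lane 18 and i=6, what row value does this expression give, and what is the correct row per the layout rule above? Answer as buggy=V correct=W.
buggy=10 correct=12

`(lane % 4) + 8*((i/2) % 2)`[18,6]⇒10
lane 18⇒18/4=4, 18 mod 4=2
i=6  r:4+8⇒12  c:2·2+0+8⇒12
row: 10 vs 12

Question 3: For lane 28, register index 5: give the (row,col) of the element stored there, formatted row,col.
28: G=7,T=0
[5] (7+0,0*2+1+8) = (7,9)

7,9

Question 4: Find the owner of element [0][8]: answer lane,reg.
r=0⇒gr=0,Rb=0  c=8⇒Cb=1,th=0,odd=0
L=0*4+0=0  i=1*4+0*2+0=4

0,4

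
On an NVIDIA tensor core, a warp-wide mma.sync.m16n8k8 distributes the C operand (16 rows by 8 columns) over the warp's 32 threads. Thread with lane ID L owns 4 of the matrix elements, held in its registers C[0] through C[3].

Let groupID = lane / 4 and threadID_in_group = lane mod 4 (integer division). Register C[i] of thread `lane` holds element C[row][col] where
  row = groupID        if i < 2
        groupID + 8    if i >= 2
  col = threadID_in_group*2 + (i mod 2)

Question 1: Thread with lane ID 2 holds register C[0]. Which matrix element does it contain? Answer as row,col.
0,4

L=2→G=2>>2=0, T=2&3=2
[0]→row 0+0=0  col 2·2+0=4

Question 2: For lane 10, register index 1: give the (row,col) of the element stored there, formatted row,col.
lane 10->10/4=2, 10 mod 4=2
i=1  r:2+0->2  c:2·2+1->5

2,5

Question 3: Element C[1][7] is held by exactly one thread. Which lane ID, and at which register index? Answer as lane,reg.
7,1

r=1→G=1,rhi=0  c=7→T=3,p=1
L=1*4+3=7  i=0*2+1=1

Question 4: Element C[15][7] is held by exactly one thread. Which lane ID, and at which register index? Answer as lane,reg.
r=15->g=7,rb=1  c=7->t=3,b0=1
L=7*4+3=31  i=1*2+1=3

31,3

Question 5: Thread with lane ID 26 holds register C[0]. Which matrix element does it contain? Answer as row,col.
6,4

26: grp=6,tig=2
[0] (6+0,2*2+0) = (6,4)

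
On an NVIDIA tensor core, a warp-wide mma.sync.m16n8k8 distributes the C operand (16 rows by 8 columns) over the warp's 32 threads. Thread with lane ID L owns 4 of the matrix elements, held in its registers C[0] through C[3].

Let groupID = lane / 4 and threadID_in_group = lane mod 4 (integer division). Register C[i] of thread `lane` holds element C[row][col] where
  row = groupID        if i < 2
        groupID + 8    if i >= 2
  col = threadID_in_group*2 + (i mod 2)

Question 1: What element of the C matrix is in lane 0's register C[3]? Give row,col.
8,1

0: gr=0,th=0
[3] (0+8,0*2+1) = (8,1)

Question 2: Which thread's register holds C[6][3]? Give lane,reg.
r=6→G=6,rhi=0  c=3→T=1,p=1
L=6*4+1=25  i=0*2+1=1

25,1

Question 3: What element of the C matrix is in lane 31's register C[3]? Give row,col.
15,7

L=31→G=31>>2=7, T=31&3=3
[3]→row 7+8=15  col 3·2+1=7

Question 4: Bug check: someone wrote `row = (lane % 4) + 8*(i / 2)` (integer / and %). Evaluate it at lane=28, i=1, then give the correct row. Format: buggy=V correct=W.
`(lane % 4) + 8*(i / 2)`[28,1]→0
L=28→G=28>>2=7, T=28&3=0
[1]→row 7+0=7  col 0·2+1=1
row: 0 vs 7

buggy=0 correct=7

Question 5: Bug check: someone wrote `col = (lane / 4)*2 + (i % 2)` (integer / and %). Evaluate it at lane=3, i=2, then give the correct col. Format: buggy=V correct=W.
`(lane / 4)*2 + (i % 2)`[3,2]→0
lane 3: G=0 (3/4), T=3 (3%4)
i=2: r=0+8=8, c=3*2+0=6
col: 0 vs 6

buggy=0 correct=6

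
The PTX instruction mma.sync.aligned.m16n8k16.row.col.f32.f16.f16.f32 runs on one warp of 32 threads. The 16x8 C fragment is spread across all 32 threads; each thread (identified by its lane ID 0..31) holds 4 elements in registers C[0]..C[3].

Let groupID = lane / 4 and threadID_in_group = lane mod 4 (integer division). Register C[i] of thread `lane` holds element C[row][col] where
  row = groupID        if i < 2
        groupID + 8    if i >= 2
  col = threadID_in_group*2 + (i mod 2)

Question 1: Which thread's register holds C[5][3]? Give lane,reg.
21,1

r:5=>grp=5,rB=0  c:3=>tig=1,lo=1
L=5*4+1=21  i=0*2+1=1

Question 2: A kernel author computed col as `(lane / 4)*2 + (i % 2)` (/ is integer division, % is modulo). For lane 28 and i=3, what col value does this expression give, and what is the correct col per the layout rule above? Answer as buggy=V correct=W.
buggy=15 correct=1

`(lane / 4)*2 + (i % 2)`[28,3]->15
lane 28->28/4=7, 28 mod 4=0
i=3  r:7+8->15  c:2·0+1->1
col: 15 vs 1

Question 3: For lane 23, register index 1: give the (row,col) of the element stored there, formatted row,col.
5,7

23: grp=5,tig=3
[1] (5+0,3*2+1) = (5,7)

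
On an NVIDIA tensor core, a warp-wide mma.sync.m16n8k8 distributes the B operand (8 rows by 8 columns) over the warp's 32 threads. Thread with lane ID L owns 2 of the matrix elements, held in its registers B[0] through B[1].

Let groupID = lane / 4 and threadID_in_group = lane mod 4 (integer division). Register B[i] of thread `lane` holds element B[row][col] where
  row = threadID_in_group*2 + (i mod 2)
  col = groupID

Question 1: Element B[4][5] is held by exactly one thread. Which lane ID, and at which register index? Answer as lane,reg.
c=5⇒gr=5  r=4⇒th=2,odd=0
L=5*4+2=22  i=0=0

22,0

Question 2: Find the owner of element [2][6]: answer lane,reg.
c=6->g=6  r=2->t=1,b0=0
L=6*4+1=25  i=0=0

25,0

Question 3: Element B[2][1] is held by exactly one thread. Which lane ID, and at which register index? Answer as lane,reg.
5,0

c=1→G=1  r=2→T=1,p=0
L=1*4+1=5  i=0=0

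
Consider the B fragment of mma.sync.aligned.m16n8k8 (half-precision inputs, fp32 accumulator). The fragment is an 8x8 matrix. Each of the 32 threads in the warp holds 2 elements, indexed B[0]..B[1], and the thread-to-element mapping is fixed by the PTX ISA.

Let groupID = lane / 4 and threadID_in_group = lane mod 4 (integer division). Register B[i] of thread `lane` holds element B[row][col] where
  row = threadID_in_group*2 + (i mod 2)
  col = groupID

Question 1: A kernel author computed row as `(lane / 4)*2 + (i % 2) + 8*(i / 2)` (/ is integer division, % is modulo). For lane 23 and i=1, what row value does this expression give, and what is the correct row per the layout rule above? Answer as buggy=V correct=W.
`(lane / 4)*2 + (i % 2) + 8*(i / 2)`[23,1]→11
lane 23: G=5 (23/4), T=3 (23%4)
i=1: r=3*2+1=7, c=G=5
row: 11 vs 7

buggy=11 correct=7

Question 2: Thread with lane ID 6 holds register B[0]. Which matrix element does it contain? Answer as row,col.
lane 6→6/4=1, 6 mod 4=2
i=0  r:2·2+0→4  c:1

4,1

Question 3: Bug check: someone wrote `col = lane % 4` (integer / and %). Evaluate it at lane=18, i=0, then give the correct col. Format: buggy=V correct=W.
buggy=2 correct=4

`lane % 4`[18,0]->2
lane 18->18/4=4, 18 mod 4=2
i=0  r:2·2+0->4  c:4
col: 2 vs 4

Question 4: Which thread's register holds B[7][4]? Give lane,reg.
c:4=>grp=4  r:7=>tig=3,lo=1
L=4*4+3=19  i=1=1

19,1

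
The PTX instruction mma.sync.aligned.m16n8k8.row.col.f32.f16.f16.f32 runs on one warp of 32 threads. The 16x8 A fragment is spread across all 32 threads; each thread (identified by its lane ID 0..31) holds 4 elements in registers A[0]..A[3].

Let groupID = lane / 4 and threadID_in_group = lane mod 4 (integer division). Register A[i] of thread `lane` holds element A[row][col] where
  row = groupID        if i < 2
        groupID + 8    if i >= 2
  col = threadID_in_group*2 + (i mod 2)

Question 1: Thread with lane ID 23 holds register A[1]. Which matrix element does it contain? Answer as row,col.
5,7

lane 23: G=5 (23/4), T=3 (23%4)
i=1: r=5+0=5, c=3*2+1=7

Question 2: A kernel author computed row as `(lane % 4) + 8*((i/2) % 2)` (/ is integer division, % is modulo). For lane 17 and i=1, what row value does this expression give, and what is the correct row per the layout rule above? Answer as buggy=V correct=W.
buggy=1 correct=4

`(lane % 4) + 8*((i/2) % 2)`[17,1]->1
lane 17->17/4=4, 17 mod 4=1
i=1  r:4+0->4  c:2·1+1->3
row: 1 vs 4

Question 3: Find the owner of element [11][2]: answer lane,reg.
13,2

r=11→G=3,rhi=1  c=2→T=1,p=0
L=3*4+1=13  i=1*2+0=2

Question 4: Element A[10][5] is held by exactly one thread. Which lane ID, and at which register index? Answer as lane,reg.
r=10→G=2,rhi=1  c=5→T=2,p=1
L=2*4+2=10  i=1*2+1=3

10,3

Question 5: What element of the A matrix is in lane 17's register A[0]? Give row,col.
4,2

17: gid=4,tid=1
[0] (4+0,1*2+0) = (4,2)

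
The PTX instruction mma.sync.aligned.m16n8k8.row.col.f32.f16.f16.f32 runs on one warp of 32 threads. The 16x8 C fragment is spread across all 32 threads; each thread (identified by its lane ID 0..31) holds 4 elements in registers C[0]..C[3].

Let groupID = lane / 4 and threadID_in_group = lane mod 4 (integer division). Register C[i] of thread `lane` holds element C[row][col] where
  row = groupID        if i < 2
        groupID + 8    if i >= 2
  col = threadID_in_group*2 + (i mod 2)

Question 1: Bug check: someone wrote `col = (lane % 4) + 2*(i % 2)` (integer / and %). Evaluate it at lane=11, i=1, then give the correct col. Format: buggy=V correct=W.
`(lane % 4) + 2*(i % 2)`[11,1]⇒5
lane 11⇒11/4=2, 11 mod 4=3
i=1  r:2+0⇒2  c:2·3+1⇒7
col: 5 vs 7

buggy=5 correct=7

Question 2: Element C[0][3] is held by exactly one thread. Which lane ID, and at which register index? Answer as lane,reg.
r:0=>grp=0,rB=0  c:3=>tig=1,lo=1
L=0*4+1=1  i=0*2+1=1

1,1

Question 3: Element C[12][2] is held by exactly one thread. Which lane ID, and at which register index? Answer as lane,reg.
r: 12->gid=4,r8=1  c: 2->tid=1,i&1=0
L=4*4+1=17  i=1*2+0=2

17,2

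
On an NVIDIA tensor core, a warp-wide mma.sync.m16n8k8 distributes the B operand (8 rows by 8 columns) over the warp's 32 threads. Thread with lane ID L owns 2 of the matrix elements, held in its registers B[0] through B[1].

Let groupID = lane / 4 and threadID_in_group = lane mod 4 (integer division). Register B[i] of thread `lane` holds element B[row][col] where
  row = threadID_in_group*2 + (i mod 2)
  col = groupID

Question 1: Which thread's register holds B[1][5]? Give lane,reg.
c=5→G=5  r=1→T=0,p=1
L=5*4+0=20  i=1=1

20,1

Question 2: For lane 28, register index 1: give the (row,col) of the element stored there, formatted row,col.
1,7

L=28→G=28>>2=7, T=28&3=0
[1]→row 0·2+1=1  col G=7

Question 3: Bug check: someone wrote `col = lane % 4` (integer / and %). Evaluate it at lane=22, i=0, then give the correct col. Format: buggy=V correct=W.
buggy=2 correct=5

`lane % 4`[22,0]→2
lane 22: G=5 (22/4), T=2 (22%4)
i=0: r=2*2+0=4, c=G=5
col: 2 vs 5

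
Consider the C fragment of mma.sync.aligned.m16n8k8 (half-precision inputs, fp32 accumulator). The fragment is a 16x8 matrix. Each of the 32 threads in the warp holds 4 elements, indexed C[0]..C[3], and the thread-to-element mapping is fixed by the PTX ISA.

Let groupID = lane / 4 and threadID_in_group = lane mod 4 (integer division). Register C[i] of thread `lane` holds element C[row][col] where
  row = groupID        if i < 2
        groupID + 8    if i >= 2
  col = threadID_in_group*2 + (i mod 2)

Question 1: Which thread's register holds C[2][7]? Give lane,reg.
r=2->g=2,rb=0  c=7->t=3,b0=1
L=2*4+3=11  i=0*2+1=1

11,1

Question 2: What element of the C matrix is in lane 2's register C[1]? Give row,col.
0,5

L=2→G=2>>2=0, T=2&3=2
[1]→row 0+0=0  col 2·2+1=5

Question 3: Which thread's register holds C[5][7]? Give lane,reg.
23,1

r=5⇒gr=5,Rb=0  c=7⇒th=3,odd=1
L=5*4+3=23  i=0*2+1=1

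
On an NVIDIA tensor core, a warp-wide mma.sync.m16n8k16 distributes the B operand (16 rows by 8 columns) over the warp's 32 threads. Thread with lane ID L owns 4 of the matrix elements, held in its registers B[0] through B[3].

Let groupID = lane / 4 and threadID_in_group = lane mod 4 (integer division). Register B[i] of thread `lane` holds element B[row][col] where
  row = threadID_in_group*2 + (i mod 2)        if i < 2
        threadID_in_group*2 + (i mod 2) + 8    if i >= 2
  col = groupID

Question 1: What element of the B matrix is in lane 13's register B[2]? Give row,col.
10,3

L=13→G=13>>2=3, T=13&3=1
[2]→row 1·2+0+8=10  col G=3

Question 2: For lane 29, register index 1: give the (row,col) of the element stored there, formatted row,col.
3,7

lane 29→29/4=7, 29 mod 4=1
i=1  r:2·1+1+0→3  c:7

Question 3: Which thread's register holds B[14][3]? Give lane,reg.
c: 3->gid=3  r: 14->r8=1,tid=3,i&1=0
L=3*4+3=15  i=1*2+0=2

15,2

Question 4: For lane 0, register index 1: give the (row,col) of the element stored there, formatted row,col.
lane 0: grp=0 (0/4), tig=0 (0%4)
i=1: r=0*2+1+0=1, c=grp=0

1,0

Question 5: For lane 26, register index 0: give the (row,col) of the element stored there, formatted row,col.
4,6

26: grp=6,tig=2
[0] (2*2+0+0,6) = (4,6)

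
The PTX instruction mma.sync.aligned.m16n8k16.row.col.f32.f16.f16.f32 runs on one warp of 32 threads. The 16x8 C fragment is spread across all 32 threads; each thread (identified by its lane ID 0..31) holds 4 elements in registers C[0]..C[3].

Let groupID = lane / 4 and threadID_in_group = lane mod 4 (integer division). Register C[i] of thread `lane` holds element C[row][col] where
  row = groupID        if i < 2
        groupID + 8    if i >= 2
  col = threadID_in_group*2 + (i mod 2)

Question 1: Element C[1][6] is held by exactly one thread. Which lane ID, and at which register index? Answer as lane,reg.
7,0

r=1⇒gr=1,Rb=0  c=6⇒th=3,odd=0
L=1*4+3=7  i=0*2+0=0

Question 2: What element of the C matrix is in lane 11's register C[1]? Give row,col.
lane 11→11/4=2, 11 mod 4=3
i=1  r:2+0→2  c:2·3+1→7

2,7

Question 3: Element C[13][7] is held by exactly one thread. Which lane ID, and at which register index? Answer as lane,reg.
r: 13->gid=5,r8=1  c: 7->tid=3,i&1=1
L=5*4+3=23  i=1*2+1=3

23,3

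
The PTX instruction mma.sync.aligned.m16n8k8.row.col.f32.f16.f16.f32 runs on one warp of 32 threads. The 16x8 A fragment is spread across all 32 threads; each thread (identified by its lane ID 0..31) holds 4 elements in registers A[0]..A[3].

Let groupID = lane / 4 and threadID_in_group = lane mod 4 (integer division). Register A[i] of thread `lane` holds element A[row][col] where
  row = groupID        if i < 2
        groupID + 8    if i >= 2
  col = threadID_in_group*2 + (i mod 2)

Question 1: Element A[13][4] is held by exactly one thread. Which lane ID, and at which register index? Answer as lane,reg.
22,2

r=13→G=5,rhi=1  c=4→T=2,p=0
L=5*4+2=22  i=1*2+0=2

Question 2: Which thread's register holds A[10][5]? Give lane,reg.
10,3

r: 10->gid=2,r8=1  c: 5->tid=2,i&1=1
L=2*4+2=10  i=1*2+1=3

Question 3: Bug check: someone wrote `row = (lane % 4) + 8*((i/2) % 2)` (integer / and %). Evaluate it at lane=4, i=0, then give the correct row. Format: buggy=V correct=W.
`(lane % 4) + 8*((i/2) % 2)`[4,0]⇒0
4: gr=1,th=0
[0] (1+0,0*2+0) = (1,0)
row: 0 vs 1

buggy=0 correct=1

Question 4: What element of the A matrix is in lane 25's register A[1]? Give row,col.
6,3

lane 25: gr=6 (25/4), th=1 (25%4)
i=1: r=6+0=6, c=1*2+1=3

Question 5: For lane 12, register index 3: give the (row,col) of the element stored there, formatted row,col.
11,1

lane 12: g=3 (12/4), t=0 (12%4)
i=3: r=3+8=11, c=0*2+1=1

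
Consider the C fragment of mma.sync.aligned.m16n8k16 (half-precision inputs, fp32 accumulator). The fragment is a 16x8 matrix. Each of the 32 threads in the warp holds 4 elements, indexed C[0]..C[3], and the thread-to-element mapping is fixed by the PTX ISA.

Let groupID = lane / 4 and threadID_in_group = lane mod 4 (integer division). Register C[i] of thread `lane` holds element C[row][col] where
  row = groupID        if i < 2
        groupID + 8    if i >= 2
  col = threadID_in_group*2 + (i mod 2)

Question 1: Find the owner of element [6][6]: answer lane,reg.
r=6⇒gr=6,Rb=0  c=6⇒th=3,odd=0
L=6*4+3=27  i=0*2+0=0

27,0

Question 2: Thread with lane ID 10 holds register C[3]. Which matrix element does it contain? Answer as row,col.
10,5

lane 10: G=2 (10/4), T=2 (10%4)
i=3: r=2+8=10, c=2*2+1=5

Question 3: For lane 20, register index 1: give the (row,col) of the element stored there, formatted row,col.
5,1

L=20=>grp=20>>2=5, tig=20&3=0
[1]=>row 5+0=5  col 0·2+1=1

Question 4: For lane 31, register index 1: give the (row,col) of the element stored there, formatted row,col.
L=31→G=31>>2=7, T=31&3=3
[1]→row 7+0=7  col 3·2+1=7

7,7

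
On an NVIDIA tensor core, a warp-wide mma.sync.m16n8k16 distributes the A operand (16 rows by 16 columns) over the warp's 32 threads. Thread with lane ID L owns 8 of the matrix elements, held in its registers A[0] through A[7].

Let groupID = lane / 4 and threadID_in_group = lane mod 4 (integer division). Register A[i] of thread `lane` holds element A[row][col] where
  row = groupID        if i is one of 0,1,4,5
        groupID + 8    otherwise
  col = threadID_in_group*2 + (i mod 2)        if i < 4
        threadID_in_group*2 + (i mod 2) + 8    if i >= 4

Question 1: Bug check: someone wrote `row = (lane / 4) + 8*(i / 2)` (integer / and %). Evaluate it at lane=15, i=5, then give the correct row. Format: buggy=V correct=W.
buggy=19 correct=3

`(lane / 4) + 8*(i / 2)`[15,5]->19
lane 15->15/4=3, 15 mod 4=3
i=5  r:3+0->3  c:2·3+1+8->15
row: 19 vs 3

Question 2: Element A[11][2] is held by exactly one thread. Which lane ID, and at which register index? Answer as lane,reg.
r=11→G=3,rhi=1  c=2→chi=0,T=1,p=0
L=3*4+1=13  i=0*4+1*2+0=2

13,2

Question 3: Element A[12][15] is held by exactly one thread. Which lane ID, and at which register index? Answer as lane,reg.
19,7

r:12=>grp=4,rB=1  c:15=>cB=1,tig=3,lo=1
L=4*4+3=19  i=1*4+1*2+1=7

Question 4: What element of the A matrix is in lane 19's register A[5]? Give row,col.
4,15

lane 19->19/4=4, 19 mod 4=3
i=5  r:4+0->4  c:2·3+1+8->15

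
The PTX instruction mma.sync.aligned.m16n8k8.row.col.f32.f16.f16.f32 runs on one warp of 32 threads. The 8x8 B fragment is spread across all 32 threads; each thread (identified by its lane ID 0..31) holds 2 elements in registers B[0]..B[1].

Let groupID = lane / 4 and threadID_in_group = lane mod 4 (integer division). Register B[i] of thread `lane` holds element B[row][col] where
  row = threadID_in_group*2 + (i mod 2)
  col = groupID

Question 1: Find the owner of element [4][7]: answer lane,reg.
c=7→G=7  r=4→T=2,p=0
L=7*4+2=30  i=0=0

30,0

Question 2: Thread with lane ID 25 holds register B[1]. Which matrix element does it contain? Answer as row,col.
3,6

lane 25->25/4=6, 25 mod 4=1
i=1  r:2·1+1->3  c:6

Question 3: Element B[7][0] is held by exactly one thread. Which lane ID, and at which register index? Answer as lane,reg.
3,1

c=0->g=0  r=7->t=3,b0=1
L=0*4+3=3  i=1=1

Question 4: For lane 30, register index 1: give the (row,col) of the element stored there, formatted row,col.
5,7

L=30->g=30>>2=7, t=30&3=2
[1]->row 2·2+1=5  col g=7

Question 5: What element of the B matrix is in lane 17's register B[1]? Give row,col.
lane 17->17/4=4, 17 mod 4=1
i=1  r:2·1+1->3  c:4

3,4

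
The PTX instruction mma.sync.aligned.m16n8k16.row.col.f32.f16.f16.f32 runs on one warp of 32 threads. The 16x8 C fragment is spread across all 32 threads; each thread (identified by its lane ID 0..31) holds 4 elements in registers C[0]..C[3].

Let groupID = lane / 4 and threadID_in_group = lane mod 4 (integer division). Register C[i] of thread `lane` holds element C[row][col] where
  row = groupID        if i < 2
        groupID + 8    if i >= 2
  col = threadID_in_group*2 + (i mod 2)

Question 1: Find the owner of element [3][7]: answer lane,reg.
15,1

r:3=>grp=3,rB=0  c:7=>tig=3,lo=1
L=3*4+3=15  i=0*2+1=1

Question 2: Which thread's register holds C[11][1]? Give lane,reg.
12,3

r: 11->gid=3,r8=1  c: 1->tid=0,i&1=1
L=3*4+0=12  i=1*2+1=3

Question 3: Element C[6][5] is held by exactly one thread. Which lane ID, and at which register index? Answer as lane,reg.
r=6→G=6,rhi=0  c=5→T=2,p=1
L=6*4+2=26  i=0*2+1=1

26,1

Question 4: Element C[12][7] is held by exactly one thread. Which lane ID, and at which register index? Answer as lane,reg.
r:12=>grp=4,rB=1  c:7=>tig=3,lo=1
L=4*4+3=19  i=1*2+1=3

19,3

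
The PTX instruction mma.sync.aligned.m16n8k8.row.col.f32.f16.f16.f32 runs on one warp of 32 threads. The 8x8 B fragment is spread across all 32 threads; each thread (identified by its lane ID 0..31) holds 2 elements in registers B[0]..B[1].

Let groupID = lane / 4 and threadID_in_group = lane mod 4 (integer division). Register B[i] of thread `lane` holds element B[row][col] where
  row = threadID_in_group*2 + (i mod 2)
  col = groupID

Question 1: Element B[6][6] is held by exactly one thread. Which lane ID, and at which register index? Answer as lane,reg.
27,0

c=6→G=6  r=6→T=3,p=0
L=6*4+3=27  i=0=0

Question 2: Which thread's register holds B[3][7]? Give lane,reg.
c: 7->gid=7  r: 3->tid=1,i&1=1
L=7*4+1=29  i=1=1

29,1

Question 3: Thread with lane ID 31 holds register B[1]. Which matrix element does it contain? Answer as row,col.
7,7

31: gid=7,tid=3
[1] (3*2+1,7) = (7,7)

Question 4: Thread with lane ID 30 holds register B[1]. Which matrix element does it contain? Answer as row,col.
30: g=7,t=2
[1] (2*2+1,7) = (5,7)

5,7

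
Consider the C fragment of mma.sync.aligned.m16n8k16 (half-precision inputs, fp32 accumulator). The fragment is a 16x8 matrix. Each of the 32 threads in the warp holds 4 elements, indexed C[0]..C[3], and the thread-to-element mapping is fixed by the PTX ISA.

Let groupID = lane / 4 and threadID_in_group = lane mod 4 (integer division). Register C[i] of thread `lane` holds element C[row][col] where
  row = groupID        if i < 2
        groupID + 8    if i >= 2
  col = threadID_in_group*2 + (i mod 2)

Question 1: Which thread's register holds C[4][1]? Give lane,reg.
16,1

r=4⇒gr=4,Rb=0  c=1⇒th=0,odd=1
L=4*4+0=16  i=0*2+1=1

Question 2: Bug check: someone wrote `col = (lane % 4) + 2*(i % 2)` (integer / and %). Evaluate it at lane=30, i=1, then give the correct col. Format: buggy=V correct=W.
buggy=4 correct=5

`(lane % 4) + 2*(i % 2)`[30,1]->4
lane 30: g=7 (30/4), t=2 (30%4)
i=1: r=7+0=7, c=2*2+1=5
col: 4 vs 5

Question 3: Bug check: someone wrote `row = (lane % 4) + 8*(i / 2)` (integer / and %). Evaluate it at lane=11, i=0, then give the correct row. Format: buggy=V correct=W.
`(lane % 4) + 8*(i / 2)`[11,0]→3
11: G=2,T=3
[0] (2+0,3*2+0) = (2,6)
row: 3 vs 2

buggy=3 correct=2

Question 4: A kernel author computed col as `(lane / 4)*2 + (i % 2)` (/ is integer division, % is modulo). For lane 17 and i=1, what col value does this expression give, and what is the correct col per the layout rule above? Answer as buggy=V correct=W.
buggy=9 correct=3

`(lane / 4)*2 + (i % 2)`[17,1]->9
17: g=4,t=1
[1] (4+0,1*2+1) = (4,3)
col: 9 vs 3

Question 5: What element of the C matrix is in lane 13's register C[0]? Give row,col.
3,2

lane 13->13/4=3, 13 mod 4=1
i=0  r:3+0->3  c:2·1+0->2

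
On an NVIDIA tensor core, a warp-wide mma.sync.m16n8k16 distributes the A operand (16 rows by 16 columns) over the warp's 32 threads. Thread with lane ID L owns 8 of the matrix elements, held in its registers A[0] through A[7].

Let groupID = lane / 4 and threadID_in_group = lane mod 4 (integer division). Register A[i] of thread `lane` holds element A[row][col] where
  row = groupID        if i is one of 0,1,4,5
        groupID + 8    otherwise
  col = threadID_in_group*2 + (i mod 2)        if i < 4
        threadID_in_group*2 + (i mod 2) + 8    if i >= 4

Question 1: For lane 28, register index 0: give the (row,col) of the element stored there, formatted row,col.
28: gid=7,tid=0
[0] (7+0,0*2+0+0) = (7,0)

7,0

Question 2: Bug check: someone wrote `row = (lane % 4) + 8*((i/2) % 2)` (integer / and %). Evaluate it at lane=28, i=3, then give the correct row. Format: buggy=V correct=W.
buggy=8 correct=15

`(lane % 4) + 8*((i/2) % 2)`[28,3]->8
lane 28: g=7 (28/4), t=0 (28%4)
i=3: r=7+8=15, c=0*2+1+0=1
row: 8 vs 15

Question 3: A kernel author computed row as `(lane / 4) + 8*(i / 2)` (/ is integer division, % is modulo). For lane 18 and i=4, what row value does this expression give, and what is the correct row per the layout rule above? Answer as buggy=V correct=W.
buggy=20 correct=4

`(lane / 4) + 8*(i / 2)`[18,4]->20
L=18->g=18>>2=4, t=18&3=2
[4]->row 4+0=4  col 2·2+0+8=12
row: 20 vs 4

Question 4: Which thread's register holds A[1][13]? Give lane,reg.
r: 1->gid=1,r8=0  c: 13->c8=1,tid=2,i&1=1
L=1*4+2=6  i=1*4+0*2+1=5

6,5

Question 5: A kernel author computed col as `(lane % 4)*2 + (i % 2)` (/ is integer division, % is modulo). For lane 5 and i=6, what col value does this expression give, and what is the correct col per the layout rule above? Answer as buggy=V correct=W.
buggy=2 correct=10

`(lane % 4)*2 + (i % 2)`[5,6]⇒2
5: gr=1,th=1
[6] (1+8,1*2+0+8) = (9,10)
col: 2 vs 10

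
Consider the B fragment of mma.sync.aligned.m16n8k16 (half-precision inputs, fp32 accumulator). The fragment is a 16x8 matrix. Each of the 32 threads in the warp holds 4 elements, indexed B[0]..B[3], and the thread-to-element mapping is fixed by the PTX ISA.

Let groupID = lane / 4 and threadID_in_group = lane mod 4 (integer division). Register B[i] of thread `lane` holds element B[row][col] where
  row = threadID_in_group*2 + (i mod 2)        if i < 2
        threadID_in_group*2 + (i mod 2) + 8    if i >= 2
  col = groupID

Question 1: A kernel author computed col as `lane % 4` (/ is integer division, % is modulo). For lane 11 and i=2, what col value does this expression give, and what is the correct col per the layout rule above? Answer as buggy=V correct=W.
`lane % 4`[11,2]->3
11: g=2,t=3
[2] (3*2+0+8,2) = (14,2)
col: 3 vs 2

buggy=3 correct=2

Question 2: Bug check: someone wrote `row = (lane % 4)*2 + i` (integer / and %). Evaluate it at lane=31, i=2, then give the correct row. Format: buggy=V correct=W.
`(lane % 4)*2 + i`[31,2]=>8
L=31=>grp=31>>2=7, tig=31&3=3
[2]=>row 3·2+0+8=14  col grp=7
row: 8 vs 14

buggy=8 correct=14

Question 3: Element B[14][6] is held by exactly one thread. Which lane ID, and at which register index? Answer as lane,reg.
27,2

c=6⇒gr=6  r=14⇒Rb=1,th=3,odd=0
L=6*4+3=27  i=1*2+0=2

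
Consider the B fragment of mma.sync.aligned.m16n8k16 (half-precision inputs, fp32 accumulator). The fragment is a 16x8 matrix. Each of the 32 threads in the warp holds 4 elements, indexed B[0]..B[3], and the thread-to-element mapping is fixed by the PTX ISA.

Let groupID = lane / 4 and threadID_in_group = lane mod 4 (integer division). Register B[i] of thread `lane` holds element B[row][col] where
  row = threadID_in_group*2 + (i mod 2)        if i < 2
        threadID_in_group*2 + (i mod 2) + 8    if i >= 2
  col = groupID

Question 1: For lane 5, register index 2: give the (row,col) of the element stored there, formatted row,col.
10,1

lane 5->5/4=1, 5 mod 4=1
i=2  r:2·1+0+8->10  c:1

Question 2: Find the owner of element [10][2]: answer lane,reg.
9,2

c=2→G=2  r=10→rhi=1,T=1,p=0
L=2*4+1=9  i=1*2+0=2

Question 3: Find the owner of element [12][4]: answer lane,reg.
18,2

c=4→G=4  r=12→rhi=1,T=2,p=0
L=4*4+2=18  i=1*2+0=2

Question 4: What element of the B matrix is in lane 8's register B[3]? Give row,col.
9,2

8: gr=2,th=0
[3] (0*2+1+8,2) = (9,2)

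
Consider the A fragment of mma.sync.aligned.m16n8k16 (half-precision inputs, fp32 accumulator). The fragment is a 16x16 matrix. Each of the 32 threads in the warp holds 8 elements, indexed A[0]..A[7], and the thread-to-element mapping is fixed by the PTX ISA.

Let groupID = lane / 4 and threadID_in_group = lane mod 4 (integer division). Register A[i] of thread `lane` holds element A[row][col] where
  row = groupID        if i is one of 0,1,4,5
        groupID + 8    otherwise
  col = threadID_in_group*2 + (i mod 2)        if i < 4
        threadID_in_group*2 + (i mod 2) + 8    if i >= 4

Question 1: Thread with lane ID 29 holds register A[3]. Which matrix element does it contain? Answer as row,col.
lane 29=>29/4=7, 29 mod 4=1
i=3  r:7+8=>15  c:2·1+1+0=>3

15,3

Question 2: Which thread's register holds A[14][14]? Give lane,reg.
27,6

r=14→G=6,rhi=1  c=14→chi=1,T=3,p=0
L=6*4+3=27  i=1*4+1*2+0=6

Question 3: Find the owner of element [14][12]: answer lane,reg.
r=14->g=6,rb=1  c=12->cb=1,t=2,b0=0
L=6*4+2=26  i=1*4+1*2+0=6

26,6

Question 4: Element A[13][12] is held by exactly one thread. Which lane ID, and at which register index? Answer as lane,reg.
r=13⇒gr=5,Rb=1  c=12⇒Cb=1,th=2,odd=0
L=5*4+2=22  i=1*4+1*2+0=6

22,6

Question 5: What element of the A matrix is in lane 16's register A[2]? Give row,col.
12,0

lane 16->16/4=4, 16 mod 4=0
i=2  r:4+8->12  c:2·0+0+0->0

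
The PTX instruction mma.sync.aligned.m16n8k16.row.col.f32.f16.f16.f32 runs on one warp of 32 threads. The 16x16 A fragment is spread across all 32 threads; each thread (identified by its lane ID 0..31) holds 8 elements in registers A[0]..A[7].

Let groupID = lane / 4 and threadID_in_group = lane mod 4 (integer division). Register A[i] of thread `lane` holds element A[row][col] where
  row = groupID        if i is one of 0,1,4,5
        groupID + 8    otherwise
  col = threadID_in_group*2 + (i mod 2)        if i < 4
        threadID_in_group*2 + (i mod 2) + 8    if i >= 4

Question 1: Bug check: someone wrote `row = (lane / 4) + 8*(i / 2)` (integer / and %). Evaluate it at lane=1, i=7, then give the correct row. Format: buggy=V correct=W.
buggy=24 correct=8

`(lane / 4) + 8*(i / 2)`[1,7]⇒24
L=1⇒gr=1>>2=0, th=1&3=1
[7]⇒row 0+8=8  col 1·2+1+8=11
row: 24 vs 8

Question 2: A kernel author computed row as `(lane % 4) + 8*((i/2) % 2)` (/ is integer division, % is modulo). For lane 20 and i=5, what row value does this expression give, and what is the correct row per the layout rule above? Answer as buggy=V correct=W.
buggy=0 correct=5

`(lane % 4) + 8*((i/2) % 2)`[20,5]→0
20: G=5,T=0
[5] (5+0,0*2+1+8) = (5,9)
row: 0 vs 5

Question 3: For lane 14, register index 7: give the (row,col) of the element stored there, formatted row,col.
L=14⇒gr=14>>2=3, th=14&3=2
[7]⇒row 3+8=11  col 2·2+1+8=13

11,13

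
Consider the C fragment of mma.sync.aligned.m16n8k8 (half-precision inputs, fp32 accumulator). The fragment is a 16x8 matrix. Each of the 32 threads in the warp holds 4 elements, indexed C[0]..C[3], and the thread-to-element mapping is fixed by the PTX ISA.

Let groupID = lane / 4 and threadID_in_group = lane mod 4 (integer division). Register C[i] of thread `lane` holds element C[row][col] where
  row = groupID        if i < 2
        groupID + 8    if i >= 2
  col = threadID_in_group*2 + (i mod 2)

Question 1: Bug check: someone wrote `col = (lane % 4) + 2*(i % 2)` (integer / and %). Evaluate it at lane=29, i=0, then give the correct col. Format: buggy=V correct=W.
`(lane % 4) + 2*(i % 2)`[29,0]=>1
lane 29: grp=7 (29/4), tig=1 (29%4)
i=0: r=7+0=7, c=1*2+0=2
col: 1 vs 2

buggy=1 correct=2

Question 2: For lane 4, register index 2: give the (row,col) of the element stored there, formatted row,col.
9,0

lane 4=>4/4=1, 4 mod 4=0
i=2  r:1+8=>9  c:2·0+0=>0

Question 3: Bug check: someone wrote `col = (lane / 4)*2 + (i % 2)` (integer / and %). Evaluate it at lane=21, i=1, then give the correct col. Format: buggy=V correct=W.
buggy=11 correct=3

`(lane / 4)*2 + (i % 2)`[21,1]->11
lane 21->21/4=5, 21 mod 4=1
i=1  r:5+0->5  c:2·1+1->3
col: 11 vs 3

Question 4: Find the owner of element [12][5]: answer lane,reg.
r=12⇒gr=4,Rb=1  c=5⇒th=2,odd=1
L=4*4+2=18  i=1*2+1=3

18,3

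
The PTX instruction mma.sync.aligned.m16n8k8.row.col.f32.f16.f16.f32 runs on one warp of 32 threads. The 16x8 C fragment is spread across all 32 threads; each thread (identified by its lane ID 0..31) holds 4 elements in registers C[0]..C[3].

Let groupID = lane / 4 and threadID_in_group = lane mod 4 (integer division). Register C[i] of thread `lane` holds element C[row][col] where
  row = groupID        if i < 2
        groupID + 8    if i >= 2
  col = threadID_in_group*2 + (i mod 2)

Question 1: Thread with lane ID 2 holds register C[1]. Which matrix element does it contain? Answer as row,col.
lane 2->2/4=0, 2 mod 4=2
i=1  r:0+0->0  c:2·2+1->5

0,5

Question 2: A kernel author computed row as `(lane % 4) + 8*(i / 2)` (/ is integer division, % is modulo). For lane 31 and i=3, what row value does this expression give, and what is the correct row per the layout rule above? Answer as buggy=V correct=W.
buggy=11 correct=15

`(lane % 4) + 8*(i / 2)`[31,3]⇒11
lane 31⇒31/4=7, 31 mod 4=3
i=3  r:7+8⇒15  c:2·3+1⇒7
row: 11 vs 15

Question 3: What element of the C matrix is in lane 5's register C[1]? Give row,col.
L=5→G=5>>2=1, T=5&3=1
[1]→row 1+0=1  col 1·2+1=3

1,3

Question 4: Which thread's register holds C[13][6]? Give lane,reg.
23,2

r: 13->gid=5,r8=1  c: 6->tid=3,i&1=0
L=5*4+3=23  i=1*2+0=2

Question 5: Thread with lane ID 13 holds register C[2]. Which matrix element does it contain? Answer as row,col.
13: G=3,T=1
[2] (3+8,1*2+0) = (11,2)

11,2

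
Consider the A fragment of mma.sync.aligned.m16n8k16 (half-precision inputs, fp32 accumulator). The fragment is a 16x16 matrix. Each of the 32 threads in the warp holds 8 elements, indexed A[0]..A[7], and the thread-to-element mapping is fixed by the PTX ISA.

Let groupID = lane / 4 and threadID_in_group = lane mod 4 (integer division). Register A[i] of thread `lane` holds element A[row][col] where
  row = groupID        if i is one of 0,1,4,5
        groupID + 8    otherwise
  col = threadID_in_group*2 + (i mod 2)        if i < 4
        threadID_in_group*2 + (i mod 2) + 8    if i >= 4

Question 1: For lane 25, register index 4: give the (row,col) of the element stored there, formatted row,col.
lane 25→25/4=6, 25 mod 4=1
i=4  r:6+0→6  c:2·1+0+8→10

6,10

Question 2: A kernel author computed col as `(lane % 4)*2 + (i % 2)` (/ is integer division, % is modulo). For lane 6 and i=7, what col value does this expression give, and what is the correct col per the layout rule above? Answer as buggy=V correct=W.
buggy=5 correct=13

`(lane % 4)*2 + (i % 2)`[6,7]→5
6: G=1,T=2
[7] (1+8,2*2+1+8) = (9,13)
col: 5 vs 13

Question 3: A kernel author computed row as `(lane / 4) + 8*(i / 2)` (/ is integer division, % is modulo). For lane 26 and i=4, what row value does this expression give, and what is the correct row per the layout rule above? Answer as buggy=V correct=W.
buggy=22 correct=6

`(lane / 4) + 8*(i / 2)`[26,4]=>22
lane 26=>26/4=6, 26 mod 4=2
i=4  r:6+0=>6  c:2·2+0+8=>12
row: 22 vs 6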